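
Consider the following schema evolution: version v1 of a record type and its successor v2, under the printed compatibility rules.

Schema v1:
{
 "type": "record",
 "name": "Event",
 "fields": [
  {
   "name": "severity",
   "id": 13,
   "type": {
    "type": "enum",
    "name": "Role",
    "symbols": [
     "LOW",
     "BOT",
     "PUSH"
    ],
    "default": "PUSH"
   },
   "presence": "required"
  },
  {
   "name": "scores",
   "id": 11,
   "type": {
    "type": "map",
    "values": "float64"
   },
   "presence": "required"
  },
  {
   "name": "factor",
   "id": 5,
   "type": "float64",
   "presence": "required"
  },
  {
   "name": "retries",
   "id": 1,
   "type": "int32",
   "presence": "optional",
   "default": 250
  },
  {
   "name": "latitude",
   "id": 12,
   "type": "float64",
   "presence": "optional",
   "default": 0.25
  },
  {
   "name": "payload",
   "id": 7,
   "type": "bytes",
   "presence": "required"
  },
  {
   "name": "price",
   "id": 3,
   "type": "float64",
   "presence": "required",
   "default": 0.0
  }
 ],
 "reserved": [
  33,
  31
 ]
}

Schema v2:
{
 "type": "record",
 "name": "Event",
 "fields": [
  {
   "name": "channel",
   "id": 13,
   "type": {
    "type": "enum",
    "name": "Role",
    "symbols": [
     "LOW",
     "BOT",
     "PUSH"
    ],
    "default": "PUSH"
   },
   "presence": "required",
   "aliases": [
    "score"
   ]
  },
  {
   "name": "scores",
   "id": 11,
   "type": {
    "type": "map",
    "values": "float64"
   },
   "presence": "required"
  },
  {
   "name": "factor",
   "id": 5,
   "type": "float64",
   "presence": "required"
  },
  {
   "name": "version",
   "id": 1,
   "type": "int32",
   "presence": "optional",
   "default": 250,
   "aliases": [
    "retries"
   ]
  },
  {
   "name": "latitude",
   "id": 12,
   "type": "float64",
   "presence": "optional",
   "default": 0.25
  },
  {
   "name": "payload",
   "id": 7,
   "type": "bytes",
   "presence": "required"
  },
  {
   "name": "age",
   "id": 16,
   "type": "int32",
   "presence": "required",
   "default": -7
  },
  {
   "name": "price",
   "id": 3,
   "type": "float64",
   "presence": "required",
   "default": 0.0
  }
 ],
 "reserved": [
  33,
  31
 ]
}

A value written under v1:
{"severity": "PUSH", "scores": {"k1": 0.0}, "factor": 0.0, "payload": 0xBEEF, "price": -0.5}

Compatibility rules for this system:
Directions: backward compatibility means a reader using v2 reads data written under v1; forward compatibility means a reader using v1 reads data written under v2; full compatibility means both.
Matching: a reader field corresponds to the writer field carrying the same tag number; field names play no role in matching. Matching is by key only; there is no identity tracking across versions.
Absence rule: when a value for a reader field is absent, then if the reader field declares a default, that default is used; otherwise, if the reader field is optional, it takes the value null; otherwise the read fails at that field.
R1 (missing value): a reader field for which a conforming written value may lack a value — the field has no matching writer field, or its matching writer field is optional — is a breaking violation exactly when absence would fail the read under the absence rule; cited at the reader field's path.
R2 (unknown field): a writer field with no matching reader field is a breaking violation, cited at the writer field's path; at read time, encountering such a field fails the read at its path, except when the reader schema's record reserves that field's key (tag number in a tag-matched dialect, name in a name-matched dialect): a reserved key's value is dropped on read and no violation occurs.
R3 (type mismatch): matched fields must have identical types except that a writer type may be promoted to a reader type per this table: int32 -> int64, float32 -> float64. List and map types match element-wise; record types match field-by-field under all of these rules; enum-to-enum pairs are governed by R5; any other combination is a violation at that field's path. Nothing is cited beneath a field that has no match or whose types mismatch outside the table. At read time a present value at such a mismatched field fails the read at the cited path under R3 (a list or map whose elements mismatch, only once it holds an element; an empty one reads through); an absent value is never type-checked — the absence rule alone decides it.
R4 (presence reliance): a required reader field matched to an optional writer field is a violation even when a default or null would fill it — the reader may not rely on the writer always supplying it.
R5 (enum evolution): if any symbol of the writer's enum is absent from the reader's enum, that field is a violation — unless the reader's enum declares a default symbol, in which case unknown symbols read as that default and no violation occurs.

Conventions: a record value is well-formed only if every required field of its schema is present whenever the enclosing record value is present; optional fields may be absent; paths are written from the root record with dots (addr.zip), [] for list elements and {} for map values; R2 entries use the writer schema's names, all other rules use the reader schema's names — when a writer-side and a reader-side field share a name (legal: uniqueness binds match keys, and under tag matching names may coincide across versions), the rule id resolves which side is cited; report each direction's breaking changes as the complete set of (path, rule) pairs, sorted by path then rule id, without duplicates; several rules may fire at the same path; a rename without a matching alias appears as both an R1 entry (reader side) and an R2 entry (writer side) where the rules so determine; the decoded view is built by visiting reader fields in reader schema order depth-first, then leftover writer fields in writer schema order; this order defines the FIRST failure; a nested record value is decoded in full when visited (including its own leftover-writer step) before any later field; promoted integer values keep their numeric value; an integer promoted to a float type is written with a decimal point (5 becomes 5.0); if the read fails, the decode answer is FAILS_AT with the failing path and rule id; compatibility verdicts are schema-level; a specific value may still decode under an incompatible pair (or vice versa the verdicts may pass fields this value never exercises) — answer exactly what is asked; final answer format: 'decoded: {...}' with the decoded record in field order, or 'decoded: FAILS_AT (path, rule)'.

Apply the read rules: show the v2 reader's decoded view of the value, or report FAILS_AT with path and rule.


arrows below run writer -> reader for Event
decode (reader v2):
  channel := "PUSH" (from writer severity)
  scores := {"k1": 0.0}
  factor := 0.0
  version := 250 (absent -> default)
  latitude := 0.25 (absent -> default)
  payload := 0xBEEF
  age := -7 (absent -> default)
  price := -0.5
  => decoded: {"channel": "PUSH", "scores": {"k1": 0.0}, "factor": 0.0, "version": 250, "latitude": 0.25, "payload": 0xBEEF, "age": -7, "price": -0.5}

decoded: {"channel": "PUSH", "scores": {"k1": 0.0}, "factor": 0.0, "version": 250, "latitude": 0.25, "payload": 0xBEEF, "age": -7, "price": -0.5}


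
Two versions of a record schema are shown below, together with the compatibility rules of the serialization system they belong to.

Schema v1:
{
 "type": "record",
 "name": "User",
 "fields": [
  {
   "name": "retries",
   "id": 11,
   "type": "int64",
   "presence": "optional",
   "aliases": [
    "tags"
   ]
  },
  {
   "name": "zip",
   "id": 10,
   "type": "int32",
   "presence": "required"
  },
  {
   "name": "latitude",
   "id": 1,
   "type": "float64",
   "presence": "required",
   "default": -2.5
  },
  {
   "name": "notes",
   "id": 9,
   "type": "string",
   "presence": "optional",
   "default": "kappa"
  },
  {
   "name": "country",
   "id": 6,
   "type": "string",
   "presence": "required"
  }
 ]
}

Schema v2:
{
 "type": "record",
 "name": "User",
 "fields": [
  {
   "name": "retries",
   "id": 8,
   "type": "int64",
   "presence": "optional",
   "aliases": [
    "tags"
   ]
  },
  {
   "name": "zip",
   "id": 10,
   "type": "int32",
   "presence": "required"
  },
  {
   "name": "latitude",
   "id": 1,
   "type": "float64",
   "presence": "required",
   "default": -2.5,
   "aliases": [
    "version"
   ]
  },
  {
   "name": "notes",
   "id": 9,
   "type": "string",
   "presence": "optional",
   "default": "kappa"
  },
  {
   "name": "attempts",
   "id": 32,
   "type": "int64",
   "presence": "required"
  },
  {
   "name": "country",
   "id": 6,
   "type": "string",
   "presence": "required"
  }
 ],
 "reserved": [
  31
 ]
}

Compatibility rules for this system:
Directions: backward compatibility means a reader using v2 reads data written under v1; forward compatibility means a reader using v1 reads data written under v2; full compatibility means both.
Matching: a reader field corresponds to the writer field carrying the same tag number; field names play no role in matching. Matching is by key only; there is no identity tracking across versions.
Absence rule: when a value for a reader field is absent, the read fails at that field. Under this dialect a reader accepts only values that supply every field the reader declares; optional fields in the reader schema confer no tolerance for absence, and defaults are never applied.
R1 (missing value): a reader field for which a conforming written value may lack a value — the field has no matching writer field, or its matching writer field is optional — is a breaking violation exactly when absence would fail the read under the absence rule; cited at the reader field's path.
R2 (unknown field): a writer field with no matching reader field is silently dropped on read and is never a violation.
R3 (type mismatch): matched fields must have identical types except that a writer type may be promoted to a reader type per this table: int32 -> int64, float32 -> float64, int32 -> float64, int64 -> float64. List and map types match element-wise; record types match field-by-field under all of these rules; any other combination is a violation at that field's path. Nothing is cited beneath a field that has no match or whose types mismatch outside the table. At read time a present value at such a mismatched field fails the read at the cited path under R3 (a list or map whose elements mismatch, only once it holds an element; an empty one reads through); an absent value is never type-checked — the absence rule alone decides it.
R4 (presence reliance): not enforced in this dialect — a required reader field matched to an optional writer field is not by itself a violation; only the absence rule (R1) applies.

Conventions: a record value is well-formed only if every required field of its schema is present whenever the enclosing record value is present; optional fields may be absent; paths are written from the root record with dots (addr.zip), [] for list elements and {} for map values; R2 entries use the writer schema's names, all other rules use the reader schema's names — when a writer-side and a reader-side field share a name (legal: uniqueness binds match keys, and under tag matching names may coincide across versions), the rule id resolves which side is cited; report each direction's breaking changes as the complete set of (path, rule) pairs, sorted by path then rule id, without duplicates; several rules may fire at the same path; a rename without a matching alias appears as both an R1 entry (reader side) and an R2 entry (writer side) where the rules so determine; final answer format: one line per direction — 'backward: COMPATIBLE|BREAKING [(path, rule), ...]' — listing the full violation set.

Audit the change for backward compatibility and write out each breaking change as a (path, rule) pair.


in User below, arrows point writer -> reader
checking backward for User: reader v2 against writer v1:
  no writer field matches reader retries
  zip <- zip (int32 -> int32, writer required)
  latitude <- latitude (float64 -> float64, writer required)
  notes <- notes (string -> string, writer optional)
  no writer field matches reader attempts
  country <- country (string -> string, writer required)
  retries (writer side), unknown to reader
  violation R1 at attempts
  violation R1 at notes
  violation R1 at retries
  => backward: BREAKING (3)
diffs on User not affecting the asked answer:
  field retries in record User: tag 11 changed to 8 -> triggers nothing under User's printed rules — same verdict

backward: BREAKING [(attempts, R1), (notes, R1), (retries, R1)]


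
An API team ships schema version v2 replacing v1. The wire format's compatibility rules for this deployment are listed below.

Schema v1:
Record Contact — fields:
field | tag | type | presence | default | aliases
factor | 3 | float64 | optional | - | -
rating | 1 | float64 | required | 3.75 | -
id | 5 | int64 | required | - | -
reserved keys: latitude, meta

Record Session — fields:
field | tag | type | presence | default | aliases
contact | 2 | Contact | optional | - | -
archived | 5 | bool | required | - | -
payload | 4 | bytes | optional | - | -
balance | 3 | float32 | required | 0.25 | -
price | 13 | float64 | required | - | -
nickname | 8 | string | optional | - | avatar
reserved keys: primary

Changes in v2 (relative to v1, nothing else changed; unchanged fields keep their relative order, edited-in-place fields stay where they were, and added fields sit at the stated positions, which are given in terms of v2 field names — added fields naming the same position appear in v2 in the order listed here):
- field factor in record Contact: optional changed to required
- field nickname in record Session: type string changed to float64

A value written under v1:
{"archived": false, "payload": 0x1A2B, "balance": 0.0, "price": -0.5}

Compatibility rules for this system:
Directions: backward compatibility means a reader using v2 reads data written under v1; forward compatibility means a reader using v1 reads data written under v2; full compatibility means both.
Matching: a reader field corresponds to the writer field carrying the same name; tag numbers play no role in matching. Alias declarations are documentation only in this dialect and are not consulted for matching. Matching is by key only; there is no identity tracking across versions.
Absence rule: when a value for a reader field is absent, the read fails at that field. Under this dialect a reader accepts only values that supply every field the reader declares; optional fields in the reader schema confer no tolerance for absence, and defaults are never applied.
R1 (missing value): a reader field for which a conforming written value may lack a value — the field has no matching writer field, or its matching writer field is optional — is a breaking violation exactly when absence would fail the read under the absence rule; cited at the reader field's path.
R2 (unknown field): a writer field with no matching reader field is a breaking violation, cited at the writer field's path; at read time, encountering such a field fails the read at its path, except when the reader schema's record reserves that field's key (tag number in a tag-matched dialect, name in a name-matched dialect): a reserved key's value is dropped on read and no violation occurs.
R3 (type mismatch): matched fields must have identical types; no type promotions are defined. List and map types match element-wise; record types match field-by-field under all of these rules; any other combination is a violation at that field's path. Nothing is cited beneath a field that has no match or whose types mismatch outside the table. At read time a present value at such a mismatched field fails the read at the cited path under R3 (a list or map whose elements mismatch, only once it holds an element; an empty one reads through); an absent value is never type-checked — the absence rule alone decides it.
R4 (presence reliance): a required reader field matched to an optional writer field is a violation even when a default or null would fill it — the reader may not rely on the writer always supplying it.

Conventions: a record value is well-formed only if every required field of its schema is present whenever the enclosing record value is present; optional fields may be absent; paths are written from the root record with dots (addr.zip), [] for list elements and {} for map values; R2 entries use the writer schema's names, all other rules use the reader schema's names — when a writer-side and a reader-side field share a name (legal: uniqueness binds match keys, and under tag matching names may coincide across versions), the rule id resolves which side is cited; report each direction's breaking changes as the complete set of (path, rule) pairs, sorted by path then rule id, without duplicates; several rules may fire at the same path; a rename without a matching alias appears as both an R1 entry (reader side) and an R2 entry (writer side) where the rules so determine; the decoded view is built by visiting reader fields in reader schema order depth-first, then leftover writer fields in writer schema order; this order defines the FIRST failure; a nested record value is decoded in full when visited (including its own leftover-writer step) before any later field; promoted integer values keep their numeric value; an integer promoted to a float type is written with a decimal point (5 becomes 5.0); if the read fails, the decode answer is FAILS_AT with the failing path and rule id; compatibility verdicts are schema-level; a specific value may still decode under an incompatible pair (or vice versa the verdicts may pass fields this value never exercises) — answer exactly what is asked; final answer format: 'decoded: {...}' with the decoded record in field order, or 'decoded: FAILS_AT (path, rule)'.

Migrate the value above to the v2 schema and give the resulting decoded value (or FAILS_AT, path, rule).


decoded: FAILS_AT (contact, R1)

each type pair in Session: writer, then reader
decoding the Session value with the v2 reader:
  read fails at contact under R1 (no fill)
  => FAILS_AT (contact, R1)
diffs on Session not affecting the asked answer:
  field factor in record Contact: optional changed to required -> schema-level compatibility only; this Session value's decode is unchanged
  field nickname in record Session: type string changed to float64 -> schema-level compatibility only; this Session value's decode is unchanged


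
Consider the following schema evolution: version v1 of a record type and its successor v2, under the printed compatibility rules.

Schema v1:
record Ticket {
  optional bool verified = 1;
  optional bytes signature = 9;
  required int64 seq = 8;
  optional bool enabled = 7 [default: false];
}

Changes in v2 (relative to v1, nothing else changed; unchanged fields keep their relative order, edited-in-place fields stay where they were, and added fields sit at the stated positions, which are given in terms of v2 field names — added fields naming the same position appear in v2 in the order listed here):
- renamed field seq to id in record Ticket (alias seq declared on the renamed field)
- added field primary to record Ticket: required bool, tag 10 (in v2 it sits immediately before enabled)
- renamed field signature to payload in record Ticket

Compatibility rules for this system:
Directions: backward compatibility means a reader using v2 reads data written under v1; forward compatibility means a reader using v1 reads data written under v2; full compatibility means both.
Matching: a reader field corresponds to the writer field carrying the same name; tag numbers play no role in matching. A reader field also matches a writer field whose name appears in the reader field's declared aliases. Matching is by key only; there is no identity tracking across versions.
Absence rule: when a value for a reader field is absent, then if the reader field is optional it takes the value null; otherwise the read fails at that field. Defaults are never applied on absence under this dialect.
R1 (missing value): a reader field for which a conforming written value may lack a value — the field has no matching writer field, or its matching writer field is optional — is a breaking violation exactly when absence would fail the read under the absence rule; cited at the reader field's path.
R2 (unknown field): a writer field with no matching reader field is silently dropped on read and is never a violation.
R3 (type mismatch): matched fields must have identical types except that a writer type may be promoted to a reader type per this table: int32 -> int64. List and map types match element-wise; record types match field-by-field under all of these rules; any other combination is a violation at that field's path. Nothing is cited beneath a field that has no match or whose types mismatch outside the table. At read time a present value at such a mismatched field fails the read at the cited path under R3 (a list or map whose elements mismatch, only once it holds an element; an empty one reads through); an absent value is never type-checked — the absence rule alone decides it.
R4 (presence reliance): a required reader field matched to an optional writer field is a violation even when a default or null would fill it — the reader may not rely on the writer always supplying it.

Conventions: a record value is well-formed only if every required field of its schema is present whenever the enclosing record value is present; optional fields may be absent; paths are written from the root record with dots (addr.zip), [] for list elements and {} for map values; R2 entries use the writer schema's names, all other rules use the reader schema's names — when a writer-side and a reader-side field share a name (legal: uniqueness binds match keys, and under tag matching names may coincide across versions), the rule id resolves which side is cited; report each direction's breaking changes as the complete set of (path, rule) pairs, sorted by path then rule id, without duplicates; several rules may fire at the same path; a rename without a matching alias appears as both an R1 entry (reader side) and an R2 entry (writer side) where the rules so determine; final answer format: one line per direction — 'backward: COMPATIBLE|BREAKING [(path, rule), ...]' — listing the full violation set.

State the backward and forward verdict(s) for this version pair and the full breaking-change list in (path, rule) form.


backward: BREAKING [(primary, R1)]; forward: BREAKING [(seq, R1)]

in Ticket below, arrows point writer -> reader
backward pass over Ticket, reader schema v2, writer schema v1:
  verified <- verified (bool -> bool, writer optional)
  payload: no writer-side match
  id <- seq (int64 -> int64, writer required)
  primary: no writer-side match
  enabled <- enabled (bool -> bool, writer optional)
  writer field signature has no reader counterpart
  R1 fires at primary
  => 1 violation(s): backward is BREAKING for Ticket
forward pass over Ticket, reader schema v1, writer schema v2:
  verified <- verified (bool -> bool, writer optional)
  signature: no writer-side match
  seq: no writer-side match
  enabled <- enabled (bool -> bool, writer optional)
  writer field payload has no reader counterpart
  writer field id has no reader counterpart
  writer field primary has no reader counterpart
  R1 fires at seq
  => 1 violation(s): forward is BREAKING for Ticket


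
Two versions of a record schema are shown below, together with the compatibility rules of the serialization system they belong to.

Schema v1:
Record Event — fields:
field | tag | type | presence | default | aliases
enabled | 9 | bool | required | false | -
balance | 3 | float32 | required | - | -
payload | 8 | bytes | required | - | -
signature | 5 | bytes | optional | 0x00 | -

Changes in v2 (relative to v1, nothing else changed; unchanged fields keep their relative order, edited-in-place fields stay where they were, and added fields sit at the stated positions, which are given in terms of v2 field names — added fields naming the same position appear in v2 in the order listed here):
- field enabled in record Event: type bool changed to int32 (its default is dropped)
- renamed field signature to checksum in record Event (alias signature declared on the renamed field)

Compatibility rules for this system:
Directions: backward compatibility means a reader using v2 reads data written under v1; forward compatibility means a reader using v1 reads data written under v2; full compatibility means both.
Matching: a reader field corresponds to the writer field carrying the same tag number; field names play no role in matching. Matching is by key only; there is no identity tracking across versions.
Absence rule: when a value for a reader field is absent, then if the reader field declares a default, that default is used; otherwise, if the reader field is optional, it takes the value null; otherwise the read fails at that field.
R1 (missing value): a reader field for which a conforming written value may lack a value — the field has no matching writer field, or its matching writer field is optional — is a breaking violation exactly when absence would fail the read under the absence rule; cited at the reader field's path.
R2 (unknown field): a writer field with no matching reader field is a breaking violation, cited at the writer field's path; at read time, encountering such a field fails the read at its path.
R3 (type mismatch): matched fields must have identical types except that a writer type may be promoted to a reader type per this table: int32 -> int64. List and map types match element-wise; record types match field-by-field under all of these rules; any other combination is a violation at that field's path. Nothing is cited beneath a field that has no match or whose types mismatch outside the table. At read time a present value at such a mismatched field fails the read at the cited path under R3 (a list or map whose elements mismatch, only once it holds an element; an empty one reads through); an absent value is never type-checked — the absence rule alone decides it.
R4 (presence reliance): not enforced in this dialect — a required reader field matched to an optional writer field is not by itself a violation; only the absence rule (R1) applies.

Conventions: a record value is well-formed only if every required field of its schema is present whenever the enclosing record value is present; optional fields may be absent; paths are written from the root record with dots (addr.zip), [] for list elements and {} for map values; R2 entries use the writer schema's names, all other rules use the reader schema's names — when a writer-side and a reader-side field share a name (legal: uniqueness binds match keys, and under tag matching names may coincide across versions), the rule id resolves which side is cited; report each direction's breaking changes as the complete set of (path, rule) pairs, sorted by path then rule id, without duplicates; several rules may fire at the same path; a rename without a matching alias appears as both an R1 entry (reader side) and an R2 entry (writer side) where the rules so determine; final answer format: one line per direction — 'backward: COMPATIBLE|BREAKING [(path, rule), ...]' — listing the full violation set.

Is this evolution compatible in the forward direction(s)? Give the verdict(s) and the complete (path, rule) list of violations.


arrows below run writer -> reader for Event
checking forward for Event: reader v1 against writer v2:
  enabled: int32 -> bool, writer required; from enabled
  balance: float32 -> float32, writer required; from balance
  payload: bytes -> bytes, writer required; from payload
  signature: bytes -> bytes, writer optional; from checksum
  violation R3 at enabled
  => forward: BREAKING (1)
ruling out the remaining Event differences:
  renamed field signature to checksum in record Event (alias signature declared on the renamed field) -> no rule fires on it in Event's dialect; the asked verdict holds

forward: BREAKING [(enabled, R3)]


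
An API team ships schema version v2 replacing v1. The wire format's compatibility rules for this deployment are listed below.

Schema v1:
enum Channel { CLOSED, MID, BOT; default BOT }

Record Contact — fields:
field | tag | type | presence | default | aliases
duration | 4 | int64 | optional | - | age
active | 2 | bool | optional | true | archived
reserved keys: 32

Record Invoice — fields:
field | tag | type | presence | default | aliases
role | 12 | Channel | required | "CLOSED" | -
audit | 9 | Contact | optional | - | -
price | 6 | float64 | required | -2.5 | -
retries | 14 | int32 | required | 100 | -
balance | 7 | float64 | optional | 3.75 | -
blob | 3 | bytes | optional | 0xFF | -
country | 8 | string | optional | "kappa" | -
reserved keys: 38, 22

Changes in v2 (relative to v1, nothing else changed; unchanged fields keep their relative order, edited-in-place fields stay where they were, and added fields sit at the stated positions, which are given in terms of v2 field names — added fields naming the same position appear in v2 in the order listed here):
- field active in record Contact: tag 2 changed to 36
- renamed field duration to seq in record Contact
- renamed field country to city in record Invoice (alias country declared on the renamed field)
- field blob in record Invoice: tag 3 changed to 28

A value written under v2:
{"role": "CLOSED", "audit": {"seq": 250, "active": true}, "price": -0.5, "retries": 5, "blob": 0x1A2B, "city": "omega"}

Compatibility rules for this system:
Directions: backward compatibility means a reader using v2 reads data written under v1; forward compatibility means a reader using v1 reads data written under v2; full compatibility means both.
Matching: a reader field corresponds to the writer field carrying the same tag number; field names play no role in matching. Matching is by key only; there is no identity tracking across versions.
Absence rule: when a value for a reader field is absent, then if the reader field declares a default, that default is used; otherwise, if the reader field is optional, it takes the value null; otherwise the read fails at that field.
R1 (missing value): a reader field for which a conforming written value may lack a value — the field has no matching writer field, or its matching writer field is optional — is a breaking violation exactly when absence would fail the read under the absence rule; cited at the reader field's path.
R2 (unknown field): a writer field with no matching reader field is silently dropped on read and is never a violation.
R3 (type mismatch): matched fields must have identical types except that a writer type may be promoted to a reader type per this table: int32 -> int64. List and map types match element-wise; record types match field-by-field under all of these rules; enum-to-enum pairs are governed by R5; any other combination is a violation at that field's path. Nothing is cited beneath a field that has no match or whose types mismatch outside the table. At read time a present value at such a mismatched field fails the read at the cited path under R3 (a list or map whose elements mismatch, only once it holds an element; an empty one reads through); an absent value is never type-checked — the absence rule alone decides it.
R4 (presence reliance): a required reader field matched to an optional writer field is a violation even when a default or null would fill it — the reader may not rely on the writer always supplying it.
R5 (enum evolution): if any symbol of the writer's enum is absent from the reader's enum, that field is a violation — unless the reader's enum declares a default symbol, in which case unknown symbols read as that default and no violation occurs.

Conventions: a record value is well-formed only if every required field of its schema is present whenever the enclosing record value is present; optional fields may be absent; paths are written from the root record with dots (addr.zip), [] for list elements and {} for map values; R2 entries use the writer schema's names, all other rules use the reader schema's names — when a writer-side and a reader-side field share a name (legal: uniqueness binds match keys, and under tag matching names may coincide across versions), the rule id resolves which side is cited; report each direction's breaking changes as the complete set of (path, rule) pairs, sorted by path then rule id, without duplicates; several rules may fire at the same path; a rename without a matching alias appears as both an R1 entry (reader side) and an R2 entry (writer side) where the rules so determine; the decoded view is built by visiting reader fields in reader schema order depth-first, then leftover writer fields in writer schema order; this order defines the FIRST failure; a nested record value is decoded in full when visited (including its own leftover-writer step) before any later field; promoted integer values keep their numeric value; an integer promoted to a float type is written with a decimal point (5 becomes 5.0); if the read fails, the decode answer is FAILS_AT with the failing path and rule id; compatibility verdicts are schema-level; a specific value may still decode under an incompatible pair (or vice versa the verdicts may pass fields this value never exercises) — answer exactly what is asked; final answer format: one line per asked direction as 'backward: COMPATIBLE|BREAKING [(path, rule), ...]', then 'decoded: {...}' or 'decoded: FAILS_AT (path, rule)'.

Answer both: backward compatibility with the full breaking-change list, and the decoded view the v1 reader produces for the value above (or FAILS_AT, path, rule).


backward: COMPATIBLE []; decoded: {"role": "CLOSED", "audit": {"duration": 250, "active": true}, "price": -0.5, "retries": 5, "balance": 3.75, "blob": 0xFF, "country": "omega"}

arrows below run writer -> reader for Invoice
backward pass over Invoice, reader schema v2, writer schema v1:
  role: Channel -> Channel, writer required; from role
  audit: Contact -> Contact, writer optional; from audit
  price: float64 -> float64, writer required; from price
  retries: int32 -> int32, writer required; from retries
  balance: float64 -> float64, writer optional; from balance
  no writer field matches reader blob
  city: string -> string, writer optional; from country
  leftover writer field: blob
  audit.seq: int64 -> int64, writer optional; from audit.duration
  no writer field matches reader audit.active
  leftover writer field: audit.active
  nothing fires on Invoice: backward is COMPATIBLE
decode (reader v1):
  role := "CLOSED"
  audit.duration := 250 (from writer seq)
  audit.active := true (missing; default applied)
  writer audit.active: no reader field; dropped
  price := -0.5
  retries := 5
  balance := 3.75 (missing; default applied)
  blob := 0xFF (missing; default applied)
  country := "omega" (from writer city)
  writer blob: no reader field; dropped
  => decoded: {"role": "CLOSED", "audit": {"duration": 250, "active": true}, "price": -0.5, "retries": 5, "balance": 3.75, "blob": 0xFF, "country": "omega"}
diffs on Invoice not affecting the asked answer:
  field active in record Contact: tag 2 changed to 36 -> triggers nothing under Invoice's printed rules — same verdict
  renamed field duration to seq in record Contact -> triggers nothing under Invoice's printed rules — same verdict
  renamed field country to city in record Invoice (alias country declared on the renamed field) -> triggers nothing under Invoice's printed rules — same verdict


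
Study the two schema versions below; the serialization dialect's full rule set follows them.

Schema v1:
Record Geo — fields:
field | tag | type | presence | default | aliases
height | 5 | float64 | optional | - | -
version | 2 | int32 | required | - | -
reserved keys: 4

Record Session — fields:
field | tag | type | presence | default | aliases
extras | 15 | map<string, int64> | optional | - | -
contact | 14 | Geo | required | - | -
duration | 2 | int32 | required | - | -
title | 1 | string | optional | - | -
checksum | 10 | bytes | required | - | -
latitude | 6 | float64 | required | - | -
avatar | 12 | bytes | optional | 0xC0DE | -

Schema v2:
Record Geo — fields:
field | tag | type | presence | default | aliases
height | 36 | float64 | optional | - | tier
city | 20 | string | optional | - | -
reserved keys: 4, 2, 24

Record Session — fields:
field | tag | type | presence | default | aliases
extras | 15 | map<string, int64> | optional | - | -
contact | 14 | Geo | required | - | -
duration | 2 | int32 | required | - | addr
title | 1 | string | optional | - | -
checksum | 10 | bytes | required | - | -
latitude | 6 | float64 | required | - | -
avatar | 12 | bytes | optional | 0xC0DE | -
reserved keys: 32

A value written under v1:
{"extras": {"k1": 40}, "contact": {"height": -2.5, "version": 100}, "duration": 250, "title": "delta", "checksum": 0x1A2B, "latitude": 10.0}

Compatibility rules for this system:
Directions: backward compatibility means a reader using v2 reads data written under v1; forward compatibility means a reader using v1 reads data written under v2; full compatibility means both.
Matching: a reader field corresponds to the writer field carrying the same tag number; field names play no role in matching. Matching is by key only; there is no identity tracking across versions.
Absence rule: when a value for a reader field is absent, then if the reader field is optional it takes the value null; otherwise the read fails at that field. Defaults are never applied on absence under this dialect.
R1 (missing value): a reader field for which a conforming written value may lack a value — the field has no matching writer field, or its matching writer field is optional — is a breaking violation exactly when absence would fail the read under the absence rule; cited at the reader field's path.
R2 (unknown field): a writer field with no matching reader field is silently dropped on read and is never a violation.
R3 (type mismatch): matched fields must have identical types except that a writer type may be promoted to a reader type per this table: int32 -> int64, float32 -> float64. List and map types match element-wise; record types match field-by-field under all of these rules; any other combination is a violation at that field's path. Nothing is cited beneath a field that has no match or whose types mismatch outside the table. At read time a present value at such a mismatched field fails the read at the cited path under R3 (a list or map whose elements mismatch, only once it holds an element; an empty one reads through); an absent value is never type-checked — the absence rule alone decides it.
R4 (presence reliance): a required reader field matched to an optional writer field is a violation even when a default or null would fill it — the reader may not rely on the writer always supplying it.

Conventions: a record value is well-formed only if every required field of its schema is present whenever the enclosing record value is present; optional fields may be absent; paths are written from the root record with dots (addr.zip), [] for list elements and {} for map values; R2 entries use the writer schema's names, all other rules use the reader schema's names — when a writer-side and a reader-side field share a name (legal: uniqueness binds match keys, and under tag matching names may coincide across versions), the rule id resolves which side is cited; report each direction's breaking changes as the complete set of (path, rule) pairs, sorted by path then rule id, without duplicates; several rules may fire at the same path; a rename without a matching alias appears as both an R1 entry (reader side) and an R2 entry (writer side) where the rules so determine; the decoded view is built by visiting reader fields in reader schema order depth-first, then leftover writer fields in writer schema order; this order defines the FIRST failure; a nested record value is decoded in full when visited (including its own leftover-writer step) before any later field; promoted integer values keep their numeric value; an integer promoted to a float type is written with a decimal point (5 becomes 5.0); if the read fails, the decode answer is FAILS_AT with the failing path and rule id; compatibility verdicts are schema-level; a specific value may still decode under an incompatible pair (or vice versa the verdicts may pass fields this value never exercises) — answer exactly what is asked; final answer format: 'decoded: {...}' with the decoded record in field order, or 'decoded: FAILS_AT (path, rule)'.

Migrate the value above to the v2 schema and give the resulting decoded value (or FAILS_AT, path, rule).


decoded: {"extras": {"k1": 40}, "contact": {"height": null, "city": null}, "duration": 250, "title": "delta", "checksum": 0x1A2B, "latitude": 10.0, "avatar": null}

each type pair in Session: writer, then reader
decode walk for Session under reader schema v2:
  extras := {"k1": 40}
  contact.height := null (missing; optional => null)
  contact.city := null (missing; optional => null)
  writer contact.height: no reader field; dropped
  writer contact.version: no reader field; dropped
  duration := 250
  title := "delta"
  checksum := 0x1A2B
  latitude := 10.0
  avatar := null (missing; optional => null)
  => decoded: {"extras": {"k1": 40}, "contact": {"height": null, "city": null}, "duration": 250, "title": "delta", "checksum": 0x1A2B, "latitude": 10.0, "avatar": null}
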